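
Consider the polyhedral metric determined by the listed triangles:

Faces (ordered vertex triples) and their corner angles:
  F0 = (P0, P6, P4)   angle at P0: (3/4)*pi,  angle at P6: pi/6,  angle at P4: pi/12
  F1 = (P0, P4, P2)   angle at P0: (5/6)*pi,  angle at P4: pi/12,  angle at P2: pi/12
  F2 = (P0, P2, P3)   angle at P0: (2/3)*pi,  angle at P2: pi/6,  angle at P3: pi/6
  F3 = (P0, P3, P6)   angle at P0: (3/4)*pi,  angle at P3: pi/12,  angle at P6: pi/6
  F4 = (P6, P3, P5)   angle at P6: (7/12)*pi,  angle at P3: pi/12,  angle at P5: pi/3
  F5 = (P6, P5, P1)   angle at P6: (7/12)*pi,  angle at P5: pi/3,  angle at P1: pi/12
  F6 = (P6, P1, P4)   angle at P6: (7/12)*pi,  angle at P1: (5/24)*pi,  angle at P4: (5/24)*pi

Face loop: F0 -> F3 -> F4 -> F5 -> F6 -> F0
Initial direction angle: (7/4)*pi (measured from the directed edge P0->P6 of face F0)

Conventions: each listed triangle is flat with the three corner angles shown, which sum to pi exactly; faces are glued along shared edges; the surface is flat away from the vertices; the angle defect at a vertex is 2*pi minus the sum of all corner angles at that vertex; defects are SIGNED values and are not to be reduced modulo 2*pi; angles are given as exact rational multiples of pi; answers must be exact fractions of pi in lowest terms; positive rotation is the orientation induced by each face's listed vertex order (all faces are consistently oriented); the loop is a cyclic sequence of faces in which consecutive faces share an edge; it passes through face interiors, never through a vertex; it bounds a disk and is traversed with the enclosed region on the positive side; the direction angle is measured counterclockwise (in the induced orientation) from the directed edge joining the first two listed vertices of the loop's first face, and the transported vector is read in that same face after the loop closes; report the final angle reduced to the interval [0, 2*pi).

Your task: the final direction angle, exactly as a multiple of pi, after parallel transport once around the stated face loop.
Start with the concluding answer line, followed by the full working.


Answer: final direction angle = (5/3)*pi

enclosed vertex P6: corner angles sum to (25/12)*pi, defect = 2*pi - (25/12)*pi = -pi/12
final direction = starting direction + enclosed defect total, reduced mod 2*pi (induced orientation)
final angle = (7/4)*pi - pi/12 = (5/3)*pi (mod 2*pi)


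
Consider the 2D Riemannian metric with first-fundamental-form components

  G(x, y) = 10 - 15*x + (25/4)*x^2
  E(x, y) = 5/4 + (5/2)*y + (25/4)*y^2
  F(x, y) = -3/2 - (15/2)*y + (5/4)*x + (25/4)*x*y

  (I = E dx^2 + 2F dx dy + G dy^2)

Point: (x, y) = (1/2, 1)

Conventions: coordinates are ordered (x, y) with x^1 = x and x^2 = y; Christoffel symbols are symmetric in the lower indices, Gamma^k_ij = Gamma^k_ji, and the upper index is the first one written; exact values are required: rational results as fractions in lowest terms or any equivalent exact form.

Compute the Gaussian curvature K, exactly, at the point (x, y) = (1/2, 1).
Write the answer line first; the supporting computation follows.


Answer: K = -1600/43681

E = 10, F = -21/4, G = 65/16, EG - F^2 = 209/16 at the point
E_x = 0, E_y = 15, F_x = 15/2, F_y = -35/8, G_x = -35/4, G_y = 0
E_yy = 25/2, F_xy = 25/4, G_xx = 25/2
Evaluate Brioschi's two determinant matrices M1, M2 and divide by (EG - F^2)^2.
M1 = [[-E_yy/2 + F_xy - G_xx/2, E_x/2, F_x - E_y/2], [F_y - G_x/2, E, F], [G_y/2, F, G]] = [[-25/4, 0, 0], [0, 10, -21/4], [0, -21/4, 65/16]]; det M1 = -5225/64
M2 = [[0, E_y/2, G_x/2], [E_y/2, E, F], [G_x/2, F, G]] = [[0, 15/2, -35/8], [15/2, 10, -21/4], [-35/8, -21/4, 65/16]]; det M2 = -4825/64
det M1 - det M2 = -25/4; K = -25/4 / (209/16)^2 = -1600/43681


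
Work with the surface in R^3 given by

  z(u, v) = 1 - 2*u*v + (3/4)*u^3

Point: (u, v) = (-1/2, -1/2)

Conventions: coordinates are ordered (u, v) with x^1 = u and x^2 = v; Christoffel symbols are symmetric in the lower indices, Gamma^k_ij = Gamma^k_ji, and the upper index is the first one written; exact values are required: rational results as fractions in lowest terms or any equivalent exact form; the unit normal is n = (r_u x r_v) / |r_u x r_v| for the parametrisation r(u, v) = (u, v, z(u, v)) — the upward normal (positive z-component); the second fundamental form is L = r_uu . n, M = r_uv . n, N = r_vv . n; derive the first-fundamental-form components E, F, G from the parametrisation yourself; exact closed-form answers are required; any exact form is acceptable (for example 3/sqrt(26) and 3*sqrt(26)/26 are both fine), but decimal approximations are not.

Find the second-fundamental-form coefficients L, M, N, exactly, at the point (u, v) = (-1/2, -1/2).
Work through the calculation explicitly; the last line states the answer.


z_u = 25/16, z_v = 1, z_uu = -9/4, z_uv = -2, z_vv = 0
E = 881/256, F = 25/16, G = 2; answer radicand W^2 = 1137/256
unnormalised second-form numerators: l = -9/4, m = -2, n = 0; L = l/sqrt(1137/256), and similarly M = m/sqrt(W^2), N = n/sqrt(W^2)

Answer: L = -12*sqrt(1137)/379, M = -32*sqrt(1137)/1137, N = 0


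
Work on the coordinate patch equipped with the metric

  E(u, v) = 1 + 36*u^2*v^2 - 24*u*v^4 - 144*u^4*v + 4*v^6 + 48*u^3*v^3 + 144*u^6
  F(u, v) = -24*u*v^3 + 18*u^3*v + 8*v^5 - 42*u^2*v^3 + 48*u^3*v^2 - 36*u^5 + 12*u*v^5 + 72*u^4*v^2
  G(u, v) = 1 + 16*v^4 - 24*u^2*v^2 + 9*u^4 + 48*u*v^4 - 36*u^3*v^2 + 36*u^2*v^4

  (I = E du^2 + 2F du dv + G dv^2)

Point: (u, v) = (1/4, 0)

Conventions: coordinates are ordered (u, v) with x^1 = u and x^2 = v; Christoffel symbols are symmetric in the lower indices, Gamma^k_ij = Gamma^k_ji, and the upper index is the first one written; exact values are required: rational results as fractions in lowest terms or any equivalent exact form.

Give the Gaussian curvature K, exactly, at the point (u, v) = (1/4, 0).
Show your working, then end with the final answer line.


E = 265/256, F = -9/256, G = 265/256, EG - F^2 = 137/128 at the point
E_u = 27/32, E_v = -9/16, F_u = -45/64, F_v = 9/32, G_u = 9/16, G_v = 0
E_vv = 9/2, F_uv = 27/8, G_uu = 27/4
Compute both Brioschi determinants and normalise by (EG - F^2)^2.
M1 = [[-E_vv/2 + F_uv - G_uu/2, E_u/2, F_u - E_v/2], [F_v - G_u/2, E, F], [G_v/2, F, G]] = [[-9/4, 27/64, -27/64], [0, 265/256, -9/256], [0, -9/256, 265/256]]; det M1 = -1233/512
M2 = [[0, E_v/2, G_u/2], [E_v/2, E, F], [G_u/2, F, G]] = [[0, -9/32, 9/32], [-9/32, 265/256, -9/256], [9/32, -9/256, 265/256]]; det M2 = -81/512
det M1 - det M2 = -9/4; K = -9/4 / (137/128)^2 = -36864/18769

Answer: K = -36864/18769


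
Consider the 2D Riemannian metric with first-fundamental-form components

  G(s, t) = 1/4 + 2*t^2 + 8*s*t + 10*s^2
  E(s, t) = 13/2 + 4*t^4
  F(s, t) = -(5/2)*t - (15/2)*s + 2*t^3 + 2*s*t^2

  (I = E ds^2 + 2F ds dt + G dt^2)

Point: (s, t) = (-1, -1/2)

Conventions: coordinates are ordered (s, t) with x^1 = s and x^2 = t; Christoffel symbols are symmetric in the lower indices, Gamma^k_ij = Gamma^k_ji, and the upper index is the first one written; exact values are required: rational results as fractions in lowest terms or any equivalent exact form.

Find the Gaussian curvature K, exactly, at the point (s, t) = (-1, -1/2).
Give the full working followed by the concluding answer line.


E = 27/4, F = 8, G = 59/4, EG - F^2 = 569/16 at the point
E_s = 0, E_t = -2, F_s = -7, F_t = 1, G_s = -24, G_t = -10
E_tt = 12, F_st = -2, G_ss = 20
By Brioschi, K is (det M1 - det M2) divided by (EG - F^2) squared.
M1 = [[-E_tt/2 + F_st - G_ss/2, E_s/2, F_s - E_t/2], [F_t - G_s/2, E, F], [G_t/2, F, G]] = [[-18, 0, -6], [13, 27/4, 8], [-5, 8, 59/4]]; det M1 = -11733/8
M2 = [[0, E_t/2, G_s/2], [E_t/2, E, F], [G_s/2, F, G]] = [[0, -1, -12], [-1, 27/4, 8], [-12, 8, 59/4]]; det M2 = -3179/4
det M1 - det M2 = -5375/8; K = -5375/8 / (569/16)^2 = -172000/323761

Answer: K = -172000/323761


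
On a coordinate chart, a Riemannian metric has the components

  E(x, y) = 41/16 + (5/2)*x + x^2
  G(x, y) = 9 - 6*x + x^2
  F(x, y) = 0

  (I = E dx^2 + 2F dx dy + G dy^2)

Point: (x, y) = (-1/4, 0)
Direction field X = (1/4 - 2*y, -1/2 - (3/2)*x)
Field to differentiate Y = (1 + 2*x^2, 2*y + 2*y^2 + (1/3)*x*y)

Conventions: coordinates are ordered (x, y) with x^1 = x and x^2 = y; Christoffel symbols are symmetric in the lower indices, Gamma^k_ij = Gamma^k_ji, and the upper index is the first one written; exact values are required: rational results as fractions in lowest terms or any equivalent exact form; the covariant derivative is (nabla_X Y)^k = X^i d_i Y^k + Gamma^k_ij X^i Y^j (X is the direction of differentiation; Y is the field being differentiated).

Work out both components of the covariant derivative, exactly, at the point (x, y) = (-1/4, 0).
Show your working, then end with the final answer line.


E = 2, F = 0, G = 169/16 at the point
E_x = 2, E_y = 0, F_x = 0, F_y = 0, G_x = -13/2, G_y = 0
EG - F^2 = 169/8;  g^inv = (8/169) * [[169/16, 0], [0, 2]]
first-kind symbols [ij,l] = (1/2)(d_i g_jl + d_j g_il - d_l g_ij): [xx,x] = E_x/2 = 1, [xx,y] = F_x - E_y/2 = 0, [xy,x] = E_y/2 = 0, [xy,y] = G_x/2 = -13/4, [yy,x] = F_y - G_x/2 = 13/4, [yy,y] = G_y/2 = 0
Gamma^x_ij = (G*[ij,x] - F*[ij,y])/(EG - F^2), Gamma^y_ij = (E*[ij,y] - F*[ij,x])/(EG - F^2)
Gamma_xxx = 1/2, Gamma_xxy = 0, Gamma_xyy = 13/8, Gamma_yxx = 0, Gamma_yxy = -4/13, Gamma_yyy = 0
X = (1/4, -1/8), Y = (9/8, 0) at the point

Answer: (nabla_X Y)^x = -7/64, (nabla_X Y)^y = -245/1248


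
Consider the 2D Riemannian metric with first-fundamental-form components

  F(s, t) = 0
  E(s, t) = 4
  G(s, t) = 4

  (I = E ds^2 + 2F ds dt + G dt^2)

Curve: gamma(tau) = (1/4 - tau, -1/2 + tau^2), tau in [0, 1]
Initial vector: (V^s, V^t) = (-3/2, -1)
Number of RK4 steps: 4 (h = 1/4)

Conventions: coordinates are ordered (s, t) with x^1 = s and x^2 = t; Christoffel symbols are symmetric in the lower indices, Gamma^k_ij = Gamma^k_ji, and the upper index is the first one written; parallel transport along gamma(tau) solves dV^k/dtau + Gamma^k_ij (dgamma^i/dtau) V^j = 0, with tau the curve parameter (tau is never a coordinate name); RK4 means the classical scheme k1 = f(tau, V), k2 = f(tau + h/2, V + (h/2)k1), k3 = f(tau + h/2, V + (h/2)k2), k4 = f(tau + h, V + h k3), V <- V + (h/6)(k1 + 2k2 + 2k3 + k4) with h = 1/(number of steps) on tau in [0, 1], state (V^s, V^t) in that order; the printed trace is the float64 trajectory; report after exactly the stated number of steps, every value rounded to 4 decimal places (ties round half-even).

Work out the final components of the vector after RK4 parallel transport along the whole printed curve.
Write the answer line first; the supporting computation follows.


Answer: V^s = -1.5000, V^t = -1.0000

gamma'(tau) = (-1, 2*tau); f(tau, V)^k = -Gamma^k_ij(gamma(tau)) gamma'^i(tau) V^j; h = 1/4; intermediate values shown to 6 dp
curve data and Christoffel symbols at the stage parameters:
  tau = 0.000000: gamma = (0.250000, -0.500000), gamma' = (-1.000000, 0.000000); Gamma_sss = 0.000000, Gamma_sst = 0.000000, Gamma_stt = 0.000000, Gamma_tss = 0.000000, Gamma_tst = 0.000000, Gamma_ttt = 0.000000
  tau = 0.125000: gamma = (0.125000, -0.484375), gamma' = (-1.000000, 0.250000); Gamma_sss = 0.000000, Gamma_sst = 0.000000, Gamma_stt = 0.000000, Gamma_tss = 0.000000, Gamma_tst = 0.000000, Gamma_ttt = 0.000000
  tau = 0.250000: gamma = (0.000000, -0.437500), gamma' = (-1.000000, 0.500000); Gamma_sss = 0.000000, Gamma_sst = 0.000000, Gamma_stt = 0.000000, Gamma_tss = 0.000000, Gamma_tst = 0.000000, Gamma_ttt = 0.000000
  tau = 0.375000: gamma = (-0.125000, -0.359375), gamma' = (-1.000000, 0.750000); Gamma_sss = 0.000000, Gamma_sst = 0.000000, Gamma_stt = 0.000000, Gamma_tss = 0.000000, Gamma_tst = 0.000000, Gamma_ttt = 0.000000
  tau = 0.500000: gamma = (-0.250000, -0.250000), gamma' = (-1.000000, 1.000000); Gamma_sss = 0.000000, Gamma_sst = 0.000000, Gamma_stt = 0.000000, Gamma_tss = 0.000000, Gamma_tst = 0.000000, Gamma_ttt = 0.000000
  tau = 0.625000: gamma = (-0.375000, -0.109375), gamma' = (-1.000000, 1.250000); Gamma_sss = 0.000000, Gamma_sst = 0.000000, Gamma_stt = 0.000000, Gamma_tss = 0.000000, Gamma_tst = 0.000000, Gamma_ttt = 0.000000
  tau = 0.750000: gamma = (-0.500000, 0.062500), gamma' = (-1.000000, 1.500000); Gamma_sss = 0.000000, Gamma_sst = 0.000000, Gamma_stt = 0.000000, Gamma_tss = 0.000000, Gamma_tst = 0.000000, Gamma_ttt = 0.000000
  tau = 0.875000: gamma = (-0.625000, 0.265625), gamma' = (-1.000000, 1.750000); Gamma_sss = 0.000000, Gamma_sst = 0.000000, Gamma_stt = 0.000000, Gamma_tss = 0.000000, Gamma_tst = 0.000000, Gamma_ttt = 0.000000
  tau = 1.000000: gamma = (-0.750000, 0.500000), gamma' = (-1.000000, 2.000000); Gamma_sss = 0.000000, Gamma_sst = 0.000000, Gamma_stt = 0.000000, Gamma_tss = 0.000000, Gamma_tst = 0.000000, Gamma_ttt = 0.000000
step 0: V^s = -1.5000, V^t = -1.0000
step 1: k1 = (0.000000, 0.000000), k2 = (0.000000, 0.000000), k3 = (0.000000, 0.000000), k4 = (0.000000, 0.000000); V <- V + (h/6)(k1 + 2k2 + 2k3 + k4): V^s = -1.5000, V^t = -1.0000
step 2: k1 = (0.000000, 0.000000), k2 = (0.000000, 0.000000), k3 = (0.000000, 0.000000), k4 = (0.000000, 0.000000); V <- V + (h/6)(k1 + 2k2 + 2k3 + k4): V^s = -1.5000, V^t = -1.0000
step 3: k1 = (0.000000, 0.000000), k2 = (0.000000, 0.000000), k3 = (0.000000, 0.000000), k4 = (0.000000, 0.000000); V <- V + (h/6)(k1 + 2k2 + 2k3 + k4): V^s = -1.5000, V^t = -1.0000
step 4: k1 = (0.000000, 0.000000), k2 = (0.000000, 0.000000), k3 = (0.000000, 0.000000), k4 = (0.000000, 0.000000); V <- V + (h/6)(k1 + 2k2 + 2k3 + k4): V^s = -1.5000, V^t = -1.0000


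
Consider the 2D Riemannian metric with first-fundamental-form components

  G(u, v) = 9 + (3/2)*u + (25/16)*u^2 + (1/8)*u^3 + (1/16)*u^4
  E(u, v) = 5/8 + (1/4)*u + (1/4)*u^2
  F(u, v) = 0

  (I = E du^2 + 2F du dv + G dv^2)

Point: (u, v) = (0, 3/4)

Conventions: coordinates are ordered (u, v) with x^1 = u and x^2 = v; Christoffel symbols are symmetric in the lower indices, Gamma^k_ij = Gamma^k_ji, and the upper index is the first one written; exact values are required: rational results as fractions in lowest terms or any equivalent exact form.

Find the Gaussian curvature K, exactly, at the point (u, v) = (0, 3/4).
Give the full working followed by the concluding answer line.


E = 5/8, F = 0, G = 9, EG - F^2 = 45/8 at the point
E_u = 1/4, E_v = 0, F_u = 0, F_v = 0, G_u = 3/2, G_v = 0
E_vv = 0, F_uv = 0, G_uu = 25/8
Compute both Brioschi determinants and normalise by (EG - F^2)^2.
M1 = [[-E_vv/2 + F_uv - G_uu/2, E_u/2, F_u - E_v/2], [F_v - G_u/2, E, F], [G_v/2, F, G]] = [[-25/16, 1/8, 0], [-3/4, 5/8, 0], [0, 0, 9]]; det M1 = -1017/128
M2 = [[0, E_v/2, G_u/2], [E_v/2, E, F], [G_u/2, F, G]] = [[0, 0, 3/4], [0, 5/8, 0], [3/4, 0, 9]]; det M2 = -45/128
det M1 - det M2 = -243/32; K = -243/32 / (45/8)^2 = -6/25

Answer: K = -6/25


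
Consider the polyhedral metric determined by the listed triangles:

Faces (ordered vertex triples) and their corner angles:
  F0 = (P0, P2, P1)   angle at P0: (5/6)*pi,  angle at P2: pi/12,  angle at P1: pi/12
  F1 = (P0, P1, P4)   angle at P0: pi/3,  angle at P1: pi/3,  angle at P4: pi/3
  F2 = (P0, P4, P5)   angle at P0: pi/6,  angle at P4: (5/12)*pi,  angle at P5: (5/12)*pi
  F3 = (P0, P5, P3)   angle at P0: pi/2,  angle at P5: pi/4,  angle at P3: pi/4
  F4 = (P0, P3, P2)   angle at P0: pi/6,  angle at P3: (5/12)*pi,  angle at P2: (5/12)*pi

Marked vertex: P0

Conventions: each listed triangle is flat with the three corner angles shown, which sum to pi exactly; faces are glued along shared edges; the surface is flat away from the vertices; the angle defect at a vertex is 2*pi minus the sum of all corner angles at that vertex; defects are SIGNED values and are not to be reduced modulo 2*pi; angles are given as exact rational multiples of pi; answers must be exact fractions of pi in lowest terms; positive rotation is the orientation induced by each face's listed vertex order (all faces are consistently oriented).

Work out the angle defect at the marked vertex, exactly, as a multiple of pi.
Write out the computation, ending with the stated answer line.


Sum of corner angles at P0: 2*pi
defect = 2*pi - 2*pi

Answer: defect(P0) = 0


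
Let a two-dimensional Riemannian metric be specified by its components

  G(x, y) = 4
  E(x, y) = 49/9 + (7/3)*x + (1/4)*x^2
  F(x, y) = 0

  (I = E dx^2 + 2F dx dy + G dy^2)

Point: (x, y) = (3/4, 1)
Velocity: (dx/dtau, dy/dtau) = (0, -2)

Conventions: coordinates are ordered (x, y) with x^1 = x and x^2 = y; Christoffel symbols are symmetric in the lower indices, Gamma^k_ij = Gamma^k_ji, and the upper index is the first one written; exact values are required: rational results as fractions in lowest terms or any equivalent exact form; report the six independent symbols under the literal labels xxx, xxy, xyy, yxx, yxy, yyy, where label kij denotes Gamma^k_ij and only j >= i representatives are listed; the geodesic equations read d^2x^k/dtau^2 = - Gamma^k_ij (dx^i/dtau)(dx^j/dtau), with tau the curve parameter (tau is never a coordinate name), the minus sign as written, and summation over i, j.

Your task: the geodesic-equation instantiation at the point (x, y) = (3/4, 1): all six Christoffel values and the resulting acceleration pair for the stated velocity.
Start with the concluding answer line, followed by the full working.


Answer: Gamma_xxx = 12/65, Gamma_xxy = 0, Gamma_xyy = 0, Gamma_yxx = 0, Gamma_yxy = 0, Gamma_yyy = 0; accelerations (d^2x/dtau^2, d^2y/dtau^2) = (0, 0)

E = 4225/576, F = 0, G = 4 at the point
E_x = 65/24, E_y = 0, F_x = 0, F_y = 0, G_x = 0, G_y = 0
EG - F^2 = 4225/144;  g^inv = (144/4225) * [[4, 0], [0, 4225/576]]
first-kind symbols [ij,l] = (1/2)(d_i g_jl + d_j g_il - d_l g_ij): [xx,x] = E_x/2 = 65/48, [xx,y] = F_x - E_y/2 = 0, [xy,x] = E_y/2 = 0, [xy,y] = G_x/2 = 0, [yy,x] = F_y - G_x/2 = 0, [yy,y] = G_y/2 = 0
Gamma^x_ij = (G*[ij,x] - F*[ij,y])/(EG - F^2), Gamma^y_ij = (E*[ij,y] - F*[ij,x])/(EG - F^2)
Gamma_xxx = 12/65, Gamma_xxy = 0, Gamma_xyy = 0, Gamma_yxx = 0, Gamma_yxy = 0, Gamma_yyy = 0
d^2x/dtau^2 = -(Gamma_xxx*(0)^2 + 2*Gamma_xxy*(0)*(-2) + Gamma_xyy*(-2)^2) = 0
d^2y/dtau^2 = -(Gamma_yxx*(0)^2 + 2*Gamma_yxy*(0)*(-2) + Gamma_yyy*(-2)^2) = 0


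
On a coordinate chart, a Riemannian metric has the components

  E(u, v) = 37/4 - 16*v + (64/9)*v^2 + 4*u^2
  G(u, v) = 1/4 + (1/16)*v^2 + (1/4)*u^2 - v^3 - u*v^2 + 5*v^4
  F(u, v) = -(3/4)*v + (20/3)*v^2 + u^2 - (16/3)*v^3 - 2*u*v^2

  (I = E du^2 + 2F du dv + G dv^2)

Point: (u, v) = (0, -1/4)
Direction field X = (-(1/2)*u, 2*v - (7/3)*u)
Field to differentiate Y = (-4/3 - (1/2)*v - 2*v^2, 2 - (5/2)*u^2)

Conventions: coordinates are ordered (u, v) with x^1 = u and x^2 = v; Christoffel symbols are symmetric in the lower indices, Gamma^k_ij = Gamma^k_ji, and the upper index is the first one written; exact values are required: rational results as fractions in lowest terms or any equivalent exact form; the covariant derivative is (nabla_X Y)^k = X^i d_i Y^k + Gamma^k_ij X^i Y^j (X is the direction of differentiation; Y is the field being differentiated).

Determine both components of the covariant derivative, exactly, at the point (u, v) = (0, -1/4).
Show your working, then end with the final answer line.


E = 493/36, F = 11/16, G = 37/128 at the point
E_u = 0, E_v = -176/9, F_u = -1/8, F_v = -61/12, G_u = -1/16, G_v = -17/32
EG - F^2 = 16063/4608;  g^inv = (4608/16063) * [[37/128, -11/16], [-11/16, 493/36]]
first-kind symbols [ij,l] = (1/2)(d_i g_jl + d_j g_il - d_l g_ij): [uu,u] = E_u/2 = 0, [uu,v] = F_u - E_v/2 = 695/72, [uv,u] = E_v/2 = -88/9, [uv,v] = G_u/2 = -1/32, [vv,u] = F_v - G_u/2 = -485/96, [vv,v] = G_v/2 = -17/64
Gamma^u_ij = (G*[ij,u] - F*[ij,v])/(EG - F^2), Gamma^v_ij = (E*[ij,v] - F*[ij,u])/(EG - F^2)
Gamma_uuu = -30580/16063, Gamma_uuv = -12925/16063, Gamma_uvv = -47103/128504, Gamma_vuu = 5482160/144567, Gamma_vuv = 29004/16063, Gamma_vvv = -757/16063
X = (0, -1/2), Y = (-4/3, 2) at the point

Answer: (nabla_X Y)^u = -161869/385512, (nabla_X Y)^v = 20093/16063


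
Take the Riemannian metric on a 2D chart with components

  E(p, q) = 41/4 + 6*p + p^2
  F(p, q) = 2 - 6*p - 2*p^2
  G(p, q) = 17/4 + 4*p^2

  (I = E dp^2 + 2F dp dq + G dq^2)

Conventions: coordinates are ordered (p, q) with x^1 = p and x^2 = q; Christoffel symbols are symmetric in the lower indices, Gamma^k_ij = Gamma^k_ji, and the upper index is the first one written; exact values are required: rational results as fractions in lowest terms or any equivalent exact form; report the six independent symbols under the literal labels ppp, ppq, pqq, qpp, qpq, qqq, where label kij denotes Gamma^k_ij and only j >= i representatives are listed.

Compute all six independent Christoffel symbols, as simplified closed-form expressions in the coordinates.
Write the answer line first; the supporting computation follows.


Answer: Gamma_ppp = (-64*p^3 - 384*p^2 - 380*p + 396)/(276*p^2 + 792*p + 633), Gamma_ppq = (128*p^3 + 384*p^2 - 128*p)/(276*p^2 + 792*p + 633), Gamma_pqq = (-256*p^3 - 272*p)/(276*p^2 + 792*p + 633), Gamma_qpp = (-32*p^3 - 288*p^2 - 976*p - 1080)/(276*p^2 + 792*p + 633), Gamma_qpq = (64*p^3 + 384*p^2 + 656*p)/(276*p^2 + 792*p + 633), Gamma_qqq = (-128*p^3 - 384*p^2 + 128*p)/(276*p^2 + 792*p + 633)

E = 41/4 + 6*p + p^2; F = 2 - 6*p - 2*p^2; G = 17/4 + 4*p^2
Gamma^k_ij = (1/2) g^{kl} (d_i g_jl + d_j g_il - d_l g_ij), with g^inv = (1/(EG-F^2)) [[G, -F], [-F, E]]
first partials: E_p = 6 + 2*p, E_q = 0, F_p = -6 - 4*p, F_q = 0, G_p = 8*p, G_q = 0
D = EG - F^2 = 633/16 + (99/2)*p + (69/4)*p^2
expanded: Gamma^p_pp = (G E_p - 2F F_p + F E_q)/(2D), Gamma^p_pq = (G E_q - F G_p)/(2D), Gamma^p_qq = (2G F_q - G G_p - F G_q)/(2D), Gamma^q_pp = (2E F_p - E E_q - F E_p)/(2D), Gamma^q_pq = (E G_p - F E_q)/(2D), Gamma^q_qq = (E G_q - 2F F_q + F G_p)/(2D); substitute and cancel common factors


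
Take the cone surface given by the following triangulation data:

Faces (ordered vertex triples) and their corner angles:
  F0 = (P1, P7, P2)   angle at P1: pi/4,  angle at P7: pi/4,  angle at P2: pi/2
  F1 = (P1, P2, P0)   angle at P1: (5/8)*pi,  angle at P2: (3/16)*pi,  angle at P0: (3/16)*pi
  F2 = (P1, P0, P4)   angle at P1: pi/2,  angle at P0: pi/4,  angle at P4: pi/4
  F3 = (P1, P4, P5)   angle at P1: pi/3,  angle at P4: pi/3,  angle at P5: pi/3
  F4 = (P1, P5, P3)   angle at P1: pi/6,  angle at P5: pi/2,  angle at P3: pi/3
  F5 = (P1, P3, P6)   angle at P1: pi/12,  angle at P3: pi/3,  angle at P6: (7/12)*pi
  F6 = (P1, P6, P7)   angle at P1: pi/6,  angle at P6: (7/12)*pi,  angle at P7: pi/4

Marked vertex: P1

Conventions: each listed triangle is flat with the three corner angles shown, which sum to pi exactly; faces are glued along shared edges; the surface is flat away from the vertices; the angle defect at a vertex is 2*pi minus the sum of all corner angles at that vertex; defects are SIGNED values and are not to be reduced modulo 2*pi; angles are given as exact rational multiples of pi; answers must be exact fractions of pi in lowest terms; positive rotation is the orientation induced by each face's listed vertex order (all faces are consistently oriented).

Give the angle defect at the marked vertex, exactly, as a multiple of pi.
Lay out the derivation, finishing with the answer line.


Sum of corner angles at P1: (17/8)*pi
defect = 2*pi - (17/8)*pi

Answer: defect(P1) = -pi/8


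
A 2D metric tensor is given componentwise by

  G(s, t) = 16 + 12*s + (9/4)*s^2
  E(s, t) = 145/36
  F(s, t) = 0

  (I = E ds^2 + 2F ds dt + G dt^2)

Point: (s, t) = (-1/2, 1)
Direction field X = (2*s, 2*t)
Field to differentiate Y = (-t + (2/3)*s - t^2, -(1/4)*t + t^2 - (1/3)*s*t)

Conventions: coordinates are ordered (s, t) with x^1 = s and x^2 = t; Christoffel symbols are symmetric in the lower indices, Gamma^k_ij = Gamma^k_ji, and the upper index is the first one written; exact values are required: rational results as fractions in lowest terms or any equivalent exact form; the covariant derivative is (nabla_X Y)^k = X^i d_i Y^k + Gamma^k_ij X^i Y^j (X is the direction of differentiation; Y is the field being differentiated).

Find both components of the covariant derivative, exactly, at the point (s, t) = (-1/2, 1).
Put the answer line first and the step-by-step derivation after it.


Answer: (nabla_X Y)^s = -15461/1740, (nabla_X Y)^t = 62/39

E = 145/36, F = 0, G = 169/16 at the point
E_s = 0, E_t = 0, F_s = 0, F_t = 0, G_s = 39/4, G_t = 0
EG - F^2 = 24505/576;  g^inv = (576/24505) * [[169/16, 0], [0, 145/36]]
first-kind symbols [ij,l] = (1/2)(d_i g_jl + d_j g_il - d_l g_ij): [ss,s] = E_s/2 = 0, [ss,t] = F_s - E_t/2 = 0, [st,s] = E_t/2 = 0, [st,t] = G_s/2 = 39/8, [tt,s] = F_t - G_s/2 = -39/8, [tt,t] = G_t/2 = 0
Gamma^s_ij = (G*[ij,s] - F*[ij,t])/(EG - F^2), Gamma^t_ij = (E*[ij,t] - F*[ij,s])/(EG - F^2)
Gamma_sss = 0, Gamma_sst = 0, Gamma_stt = -351/290, Gamma_tss = 0, Gamma_tst = 6/13, Gamma_ttt = 0
X = (-1, 2), Y = (-7/3, 11/12) at the point


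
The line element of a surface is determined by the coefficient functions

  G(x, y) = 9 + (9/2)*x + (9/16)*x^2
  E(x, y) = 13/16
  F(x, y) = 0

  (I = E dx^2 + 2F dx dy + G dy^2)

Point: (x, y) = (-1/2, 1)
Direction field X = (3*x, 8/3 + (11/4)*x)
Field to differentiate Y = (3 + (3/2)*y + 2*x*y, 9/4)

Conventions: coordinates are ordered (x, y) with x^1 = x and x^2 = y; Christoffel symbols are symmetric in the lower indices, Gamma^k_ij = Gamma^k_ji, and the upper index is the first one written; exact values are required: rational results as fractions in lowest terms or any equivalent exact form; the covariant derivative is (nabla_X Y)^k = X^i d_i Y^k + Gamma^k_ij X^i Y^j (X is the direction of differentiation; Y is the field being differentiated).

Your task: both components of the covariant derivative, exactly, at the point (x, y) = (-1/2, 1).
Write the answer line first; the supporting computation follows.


Answer: (nabla_X Y)^x = -23453/2496, (nabla_X Y)^y = 55/168

E = 13/16, F = 0, G = 441/64 at the point
E_x = 0, E_y = 0, F_x = 0, F_y = 0, G_x = 63/16, G_y = 0
EG - F^2 = 5733/1024;  g^inv = (1024/5733) * [[441/64, 0], [0, 13/16]]
first-kind symbols [ij,l] = (1/2)(d_i g_jl + d_j g_il - d_l g_ij): [xx,x] = E_x/2 = 0, [xx,y] = F_x - E_y/2 = 0, [xy,x] = E_y/2 = 0, [xy,y] = G_x/2 = 63/32, [yy,x] = F_y - G_x/2 = -63/32, [yy,y] = G_y/2 = 0
Gamma^x_ij = (G*[ij,x] - F*[ij,y])/(EG - F^2), Gamma^y_ij = (E*[ij,y] - F*[ij,x])/(EG - F^2)
Gamma_xxx = 0, Gamma_xxy = 0, Gamma_xyy = -63/26, Gamma_yxx = 0, Gamma_yxy = 2/7, Gamma_yyy = 0
X = (-3/2, 31/24), Y = (7/2, 9/4) at the point


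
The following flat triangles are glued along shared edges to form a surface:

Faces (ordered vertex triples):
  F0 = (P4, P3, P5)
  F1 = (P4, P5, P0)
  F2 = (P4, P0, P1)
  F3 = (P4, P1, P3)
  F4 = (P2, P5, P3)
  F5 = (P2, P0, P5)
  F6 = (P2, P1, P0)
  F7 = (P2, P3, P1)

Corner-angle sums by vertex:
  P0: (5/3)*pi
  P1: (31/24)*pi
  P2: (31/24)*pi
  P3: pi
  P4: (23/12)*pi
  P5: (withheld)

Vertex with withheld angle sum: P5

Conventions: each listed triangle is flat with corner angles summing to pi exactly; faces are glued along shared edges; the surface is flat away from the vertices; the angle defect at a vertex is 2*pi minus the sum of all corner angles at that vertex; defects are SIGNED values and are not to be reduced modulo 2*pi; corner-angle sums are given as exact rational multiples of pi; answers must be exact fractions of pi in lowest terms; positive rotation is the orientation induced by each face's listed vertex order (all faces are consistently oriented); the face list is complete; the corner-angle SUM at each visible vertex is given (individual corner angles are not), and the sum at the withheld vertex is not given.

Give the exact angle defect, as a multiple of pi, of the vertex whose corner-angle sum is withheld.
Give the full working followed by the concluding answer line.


V = 6, E = 12, F = 8; chi = V - E + F = 2
Gauss-Bonnet: total defect = 2*pi*chi = 4*pi; visible defects sum to (17/6)*pi

Answer: defect(P5) = (7/6)*pi


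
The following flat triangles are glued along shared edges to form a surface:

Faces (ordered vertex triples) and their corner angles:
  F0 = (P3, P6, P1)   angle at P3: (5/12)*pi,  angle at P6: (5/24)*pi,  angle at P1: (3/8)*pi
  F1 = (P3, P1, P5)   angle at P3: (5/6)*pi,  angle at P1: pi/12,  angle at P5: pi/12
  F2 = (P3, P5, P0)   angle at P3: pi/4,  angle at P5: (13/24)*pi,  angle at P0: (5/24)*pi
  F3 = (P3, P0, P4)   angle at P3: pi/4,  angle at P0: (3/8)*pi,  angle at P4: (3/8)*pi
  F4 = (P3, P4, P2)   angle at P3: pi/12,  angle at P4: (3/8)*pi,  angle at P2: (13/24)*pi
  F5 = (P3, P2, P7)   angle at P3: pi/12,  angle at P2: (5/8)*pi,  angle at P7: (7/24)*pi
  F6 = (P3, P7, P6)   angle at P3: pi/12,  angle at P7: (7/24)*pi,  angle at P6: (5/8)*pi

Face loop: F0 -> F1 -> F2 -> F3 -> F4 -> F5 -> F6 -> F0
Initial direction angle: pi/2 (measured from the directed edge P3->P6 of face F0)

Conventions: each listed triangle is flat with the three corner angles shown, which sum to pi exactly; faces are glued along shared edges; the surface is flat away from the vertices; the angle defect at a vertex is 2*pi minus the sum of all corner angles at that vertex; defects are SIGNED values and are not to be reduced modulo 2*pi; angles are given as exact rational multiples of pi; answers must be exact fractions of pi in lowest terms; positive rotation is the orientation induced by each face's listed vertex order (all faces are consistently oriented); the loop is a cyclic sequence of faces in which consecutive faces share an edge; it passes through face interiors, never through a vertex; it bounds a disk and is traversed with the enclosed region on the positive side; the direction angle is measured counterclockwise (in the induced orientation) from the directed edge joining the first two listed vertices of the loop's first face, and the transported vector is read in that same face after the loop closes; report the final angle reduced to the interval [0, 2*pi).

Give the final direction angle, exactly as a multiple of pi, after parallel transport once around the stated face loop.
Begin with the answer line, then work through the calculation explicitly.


Answer: final direction angle = pi/2

enclosed vertex P3: corner angles sum to 2*pi, defect = 2*pi - 2*pi = 0
by Gauss-Bonnet the loop rotates the vector by the enclosed defect sum (positive orientation, mod 2*pi)
final angle = pi/2 + 0 = pi/2 (mod 2*pi)


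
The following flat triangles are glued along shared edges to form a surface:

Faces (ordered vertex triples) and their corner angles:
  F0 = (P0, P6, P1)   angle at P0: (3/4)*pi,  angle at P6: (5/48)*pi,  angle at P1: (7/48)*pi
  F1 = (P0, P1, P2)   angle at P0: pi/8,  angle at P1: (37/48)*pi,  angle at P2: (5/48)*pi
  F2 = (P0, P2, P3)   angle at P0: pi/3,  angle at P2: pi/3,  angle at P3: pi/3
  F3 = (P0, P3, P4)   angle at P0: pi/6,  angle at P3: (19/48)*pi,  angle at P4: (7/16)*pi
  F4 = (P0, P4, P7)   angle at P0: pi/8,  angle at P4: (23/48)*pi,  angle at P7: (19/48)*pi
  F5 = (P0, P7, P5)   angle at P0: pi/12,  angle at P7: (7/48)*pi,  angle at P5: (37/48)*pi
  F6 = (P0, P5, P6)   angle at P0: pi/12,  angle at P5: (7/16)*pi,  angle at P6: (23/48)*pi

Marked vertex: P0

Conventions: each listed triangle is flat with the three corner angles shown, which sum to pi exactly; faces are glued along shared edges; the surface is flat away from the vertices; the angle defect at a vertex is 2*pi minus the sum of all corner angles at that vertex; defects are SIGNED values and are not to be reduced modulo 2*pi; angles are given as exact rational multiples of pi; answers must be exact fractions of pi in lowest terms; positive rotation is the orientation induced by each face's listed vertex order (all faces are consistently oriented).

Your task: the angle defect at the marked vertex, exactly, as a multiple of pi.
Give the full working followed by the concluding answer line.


Sum of corner angles at P0: (5/3)*pi
defect = 2*pi - (5/3)*pi

Answer: defect(P0) = pi/3


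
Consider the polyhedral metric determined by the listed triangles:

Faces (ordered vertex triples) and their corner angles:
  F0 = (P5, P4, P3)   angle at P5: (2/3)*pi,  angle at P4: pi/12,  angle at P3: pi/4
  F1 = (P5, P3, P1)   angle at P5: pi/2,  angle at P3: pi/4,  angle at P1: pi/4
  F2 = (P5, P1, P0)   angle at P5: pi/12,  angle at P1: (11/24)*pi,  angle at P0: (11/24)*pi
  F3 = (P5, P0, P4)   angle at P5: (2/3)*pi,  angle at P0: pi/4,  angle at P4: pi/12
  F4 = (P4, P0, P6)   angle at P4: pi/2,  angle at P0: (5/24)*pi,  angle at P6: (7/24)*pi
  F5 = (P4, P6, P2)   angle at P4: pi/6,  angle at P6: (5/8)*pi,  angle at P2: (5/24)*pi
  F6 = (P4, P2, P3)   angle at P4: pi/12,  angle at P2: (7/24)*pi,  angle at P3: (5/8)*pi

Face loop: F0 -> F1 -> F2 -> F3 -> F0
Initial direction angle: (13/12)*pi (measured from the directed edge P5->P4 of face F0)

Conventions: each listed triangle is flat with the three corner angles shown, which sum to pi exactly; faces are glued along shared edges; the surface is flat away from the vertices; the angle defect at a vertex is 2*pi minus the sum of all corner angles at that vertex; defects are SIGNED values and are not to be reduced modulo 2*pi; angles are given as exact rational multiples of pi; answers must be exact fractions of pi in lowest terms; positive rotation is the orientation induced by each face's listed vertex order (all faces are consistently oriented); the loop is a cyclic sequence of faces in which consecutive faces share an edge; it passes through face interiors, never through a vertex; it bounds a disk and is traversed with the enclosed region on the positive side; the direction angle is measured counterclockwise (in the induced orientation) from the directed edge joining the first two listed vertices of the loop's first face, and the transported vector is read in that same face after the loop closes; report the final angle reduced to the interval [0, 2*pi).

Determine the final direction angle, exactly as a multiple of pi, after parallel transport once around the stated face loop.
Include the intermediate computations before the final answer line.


enclosed vertex P5: corner angles sum to (23/12)*pi, defect = 2*pi - (23/12)*pi = pi/12
summing the enclosed defects onto the initial angle, mod 2*pi in the induced orientation:
final angle = (13/12)*pi + pi/12 = (7/6)*pi (mod 2*pi)

Answer: final direction angle = (7/6)*pi


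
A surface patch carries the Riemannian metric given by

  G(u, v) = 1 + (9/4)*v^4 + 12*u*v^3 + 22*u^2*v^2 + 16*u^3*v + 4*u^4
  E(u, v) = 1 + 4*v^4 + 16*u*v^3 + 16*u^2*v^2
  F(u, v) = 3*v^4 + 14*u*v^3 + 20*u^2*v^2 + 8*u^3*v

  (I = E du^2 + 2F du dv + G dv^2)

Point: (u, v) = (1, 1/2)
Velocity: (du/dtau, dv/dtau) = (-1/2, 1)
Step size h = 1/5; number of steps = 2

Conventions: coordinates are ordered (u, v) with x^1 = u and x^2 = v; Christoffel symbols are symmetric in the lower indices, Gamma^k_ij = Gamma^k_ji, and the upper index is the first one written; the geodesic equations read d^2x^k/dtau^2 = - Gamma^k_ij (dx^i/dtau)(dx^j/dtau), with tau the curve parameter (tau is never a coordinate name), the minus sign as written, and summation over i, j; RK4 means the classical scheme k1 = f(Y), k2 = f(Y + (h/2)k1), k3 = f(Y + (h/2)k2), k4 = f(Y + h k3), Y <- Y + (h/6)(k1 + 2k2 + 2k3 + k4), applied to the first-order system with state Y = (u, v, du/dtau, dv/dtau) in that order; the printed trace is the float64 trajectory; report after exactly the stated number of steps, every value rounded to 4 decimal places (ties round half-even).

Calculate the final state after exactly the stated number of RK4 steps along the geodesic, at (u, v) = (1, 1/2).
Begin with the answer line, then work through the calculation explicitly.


Answer: u = 0.8000, v = 0.9000, du/dtau = -0.5000, dv/dtau = 1.0000

f(Y) = (du/dtau, dv/dtau, -Gamma^u_ij Y'^i Y'^j, -Gamma^v_ij Y'^i Y'^j) with the Gammas evaluated at the stage position; h = 0.200000; intermediate values shown to 6 dp
step 0: u = 1.0000, v = 0.5000, du/dtau = -0.5000, dv/dtau = 1.0000
step 1:
  k1: at (u, v) = (1.000000, 0.500000), (du/dtau, dv/dtau) = (-0.500000, 1.000000); Gamma_uuu = 0.189461, Gamma_uuv = 0.568384, Gamma_uvv = 0.521018, Gamma_vuu = 0.331557, Gamma_vuv = 0.994671, Gamma_vvv = 0.911782; k1 = (-0.500000, 1.000000, 0.000000, 0.000000)
  k2: at (u, v) = (0.950000, 0.600000), (du/dtau, dv/dtau) = (-0.500000, 1.000000); Gamma_uuu = 0.229368, Gamma_uuv = 0.592534, Gamma_uvv = 0.535192, Gamma_vuu = 0.353609, Gamma_vuv = 0.913489, Gamma_vvv = 0.825087; k2 = (-0.500000, 1.000000, 0.000000, 0.000000)
  k3: at (u, v) = (0.950000, 0.600000), (du/dtau, dv/dtau) = (-0.500000, 1.000000); Gamma_uuu = 0.229368, Gamma_uuv = 0.592534, Gamma_uvv = 0.535192, Gamma_vuu = 0.353609, Gamma_vuv = 0.913489, Gamma_vvv = 0.825087; k3 = (-0.500000, 1.000000, 0.000000, 0.000000)
  k4: at (u, v) = (0.900000, 0.700000), (du/dtau, dv/dtau) = (-0.500000, 1.000000); Gamma_uuu = 0.264753, Gamma_uuv = 0.605150, Gamma_uvv = 0.538962, Gamma_vuu = 0.368763, Gamma_vuv = 0.842887, Gamma_vvv = 0.750696; k4 = (-0.500000, 1.000000, 0.000000, 0.000000)
  Y <- Y + (h/6)(k1 + 2k2 + 2k3 + k4): u = 0.9000, v = 0.7000, du/dtau = -0.5000, dv/dtau = 1.0000
step 2:
  k1: at (u, v) = (0.900000, 0.700000), (du/dtau, dv/dtau) = (-0.500000, 1.000000); Gamma_uuu = 0.264753, Gamma_uuv = 0.605150, Gamma_uvv = 0.538962, Gamma_vuu = 0.368763, Gamma_vuv = 0.842887, Gamma_vvv = 0.750696; k1 = (-0.500000, 1.000000, 0.000000, 0.000000)
  k2: at (u, v) = (0.850000, 0.800000), (du/dtau, dv/dtau) = (-0.500000, 1.000000); Gamma_uuu = 0.295847, Gamma_uuv = 0.610184, Gamma_uvv = 0.536222, Gamma_vuu = 0.379054, Gamma_vuv = 0.781798, Gamma_vvv = 0.687035; k2 = (-0.500000, 1.000000, 0.000000, 0.000000)
  k3: at (u, v) = (0.850000, 0.800000), (du/dtau, dv/dtau) = (-0.500000, 1.000000); Gamma_uuu = 0.295847, Gamma_uuv = 0.610184, Gamma_uvv = 0.536222, Gamma_vuu = 0.379054, Gamma_vuv = 0.781798, Gamma_vvv = 0.687035; k3 = (-0.500000, 1.000000, 0.000000, 0.000000)
  k4: at (u, v) = (0.800000, 0.900000), (du/dtau, dv/dtau) = (-0.500000, 1.000000); Gamma_uuu = 0.323091, Gamma_uuv = 0.610284, Gamma_uvv = 0.529511, Gamma_vuu = 0.385915, Gamma_vuv = 0.728950, Gamma_vvv = 0.632471; k4 = (-0.500000, 1.000000, 0.000000, 0.000000)
  Y <- Y + (h/6)(k1 + 2k2 + 2k3 + k4): u = 0.8000, v = 0.9000, du/dtau = -0.5000, dv/dtau = 1.0000


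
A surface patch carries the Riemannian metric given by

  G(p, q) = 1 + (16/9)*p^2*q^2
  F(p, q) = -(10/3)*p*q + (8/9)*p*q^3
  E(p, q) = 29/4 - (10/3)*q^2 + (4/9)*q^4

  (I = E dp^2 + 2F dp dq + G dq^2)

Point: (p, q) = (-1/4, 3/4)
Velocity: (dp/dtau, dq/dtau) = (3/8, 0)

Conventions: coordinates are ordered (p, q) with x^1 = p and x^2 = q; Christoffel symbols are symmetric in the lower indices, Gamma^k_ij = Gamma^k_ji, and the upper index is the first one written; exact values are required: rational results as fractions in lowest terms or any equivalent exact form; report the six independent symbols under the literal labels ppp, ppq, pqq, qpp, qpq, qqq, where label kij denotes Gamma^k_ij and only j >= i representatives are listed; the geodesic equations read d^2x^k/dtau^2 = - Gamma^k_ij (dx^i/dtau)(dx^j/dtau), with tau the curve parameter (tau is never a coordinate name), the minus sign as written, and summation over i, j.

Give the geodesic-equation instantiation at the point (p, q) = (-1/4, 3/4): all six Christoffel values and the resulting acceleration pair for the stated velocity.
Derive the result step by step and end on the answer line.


E = 353/64, F = 17/32, G = 17/16 at the point
E_p = 0, E_q = -17/4, F_p = -17/8, F_q = 11/24, G_p = -1/2, G_q = 1/6
EG - F^2 = 357/64;  g^inv = (64/357) * [[17/16, -17/32], [-17/32, 353/64]]
first-kind symbols [ij,l] = (1/2)(d_i g_jl + d_j g_il - d_l g_ij): [pp,p] = E_p/2 = 0, [pp,q] = F_p - E_q/2 = 0, [pq,p] = E_q/2 = -17/8, [pq,q] = G_p/2 = -1/4, [qq,p] = F_q - G_p/2 = 17/24, [qq,q] = G_q/2 = 1/12
Gamma^p_ij = (G*[ij,p] - F*[ij,q])/(EG - F^2), Gamma^q_ij = (E*[ij,q] - F*[ij,p])/(EG - F^2)
Gamma_ppp = 0, Gamma_ppq = -8/21, Gamma_pqq = 8/63, Gamma_qpp = 0, Gamma_qpq = -16/357, Gamma_qqq = 16/1071
d^2p/dtau^2 = -(Gamma_ppp*(3/8)^2 + 2*Gamma_ppq*(3/8)*(0) + Gamma_pqq*(0)^2) = 0
d^2q/dtau^2 = -(Gamma_qpp*(3/8)^2 + 2*Gamma_qpq*(3/8)*(0) + Gamma_qqq*(0)^2) = 0

Answer: Gamma_ppp = 0, Gamma_ppq = -8/21, Gamma_pqq = 8/63, Gamma_qpp = 0, Gamma_qpq = -16/357, Gamma_qqq = 16/1071; accelerations (d^2p/dtau^2, d^2q/dtau^2) = (0, 0)


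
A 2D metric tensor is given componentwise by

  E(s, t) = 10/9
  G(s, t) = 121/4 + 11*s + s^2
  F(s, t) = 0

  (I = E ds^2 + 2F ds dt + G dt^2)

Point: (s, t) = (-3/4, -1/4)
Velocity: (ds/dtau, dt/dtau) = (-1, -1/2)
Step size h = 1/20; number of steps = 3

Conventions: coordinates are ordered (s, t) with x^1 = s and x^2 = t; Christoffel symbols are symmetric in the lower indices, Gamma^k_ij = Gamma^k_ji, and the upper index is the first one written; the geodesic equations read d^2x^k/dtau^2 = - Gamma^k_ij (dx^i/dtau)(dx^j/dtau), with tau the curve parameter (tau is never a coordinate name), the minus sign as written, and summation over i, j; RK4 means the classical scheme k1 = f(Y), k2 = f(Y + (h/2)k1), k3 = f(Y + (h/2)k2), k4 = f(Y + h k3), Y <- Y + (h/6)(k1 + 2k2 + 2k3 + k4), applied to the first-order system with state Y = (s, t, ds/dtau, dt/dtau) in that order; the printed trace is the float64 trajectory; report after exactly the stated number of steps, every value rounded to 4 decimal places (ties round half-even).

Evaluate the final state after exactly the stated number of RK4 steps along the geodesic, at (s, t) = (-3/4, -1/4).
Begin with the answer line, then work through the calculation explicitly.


Answer: s = -0.8876, t = -0.3273, ds/dtau = -0.8322, dt/dtau = -0.5303

f(Y) = (ds/dtau, dt/dtau, -Gamma^s_ij Y'^i Y'^j, -Gamma^t_ij Y'^i Y'^j) with the Gammas evaluated at the stage position; h = 0.050000; intermediate values shown to 6 dp
step 0: s = -0.7500, t = -0.2500, ds/dtau = -1.0000, dt/dtau = -0.5000
step 1:
  k1: at (s, t) = (-0.750000, -0.250000), (ds/dtau, dt/dtau) = (-1.000000, -0.500000); Gamma_sss = 0.000000, Gamma_sst = 0.000000, Gamma_stt = -4.275000, Gamma_tss = 0.000000, Gamma_tst = 0.210526, Gamma_ttt = 0.000000; k1 = (-1.000000, -0.500000, 1.068750, -0.210526)
  k2: at (s, t) = (-0.775000, -0.262500), (ds/dtau, dt/dtau) = (-0.973281, -0.505263); Gamma_sss = 0.000000, Gamma_sst = 0.000000, Gamma_stt = -4.252500, Gamma_tss = 0.000000, Gamma_tst = 0.211640, Gamma_ttt = 0.000000; k2 = (-0.973281, -0.505263, 1.085624, -0.208154)
  k3: at (s, t) = (-0.774332, -0.262632), (ds/dtau, dt/dtau) = (-0.972859, -0.505204); Gamma_sss = 0.000000, Gamma_sst = 0.000000, Gamma_stt = -4.253101, Gamma_tss = 0.000000, Gamma_tst = 0.211610, Gamma_ttt = 0.000000; k3 = (-0.972859, -0.505204, 1.085523, -0.208010)
  k4: at (s, t) = (-0.798643, -0.275260), (ds/dtau, dt/dtau) = (-0.945724, -0.510400); Gamma_sss = 0.000000, Gamma_sst = 0.000000, Gamma_stt = -4.231221, Gamma_tss = 0.000000, Gamma_tst = 0.212705, Gamma_ttt = 0.000000; k4 = (-0.945724, -0.510400, 1.102270, -0.205344)
  Y <- Y + (h/6)(k1 + 2k2 + 2k3 + k4): s = -0.7987, t = -0.2753, ds/dtau = -0.9457, dt/dtau = -0.5104
step 2:
  k1: at (s, t) = (-0.798650, -0.275261), (ds/dtau, dt/dtau) = (-0.945722, -0.510402); Gamma_sss = 0.000000, Gamma_sst = 0.000000, Gamma_stt = -4.231215, Gamma_tss = 0.000000, Gamma_tst = 0.212705, Gamma_ttt = 0.000000; k1 = (-0.945722, -0.510402, 1.102273, -0.205345)
  k2: at (s, t) = (-0.822293, -0.288021), (ds/dtau, dt/dtau) = (-0.918166, -0.515535); Gamma_sss = 0.000000, Gamma_sst = 0.000000, Gamma_stt = -4.209936, Gamma_tss = 0.000000, Gamma_tst = 0.213780, Gamma_ttt = 0.000000; k2 = (-0.918166, -0.515535, 1.118903, -0.202384)
  k3: at (s, t) = (-0.821604, -0.288150), (ds/dtau, dt/dtau) = (-0.917750, -0.515461); Gamma_sss = 0.000000, Gamma_sst = 0.000000, Gamma_stt = -4.210556, Gamma_tss = 0.000000, Gamma_tst = 0.213748, Gamma_ttt = 0.000000; k3 = (-0.917750, -0.515461, 1.118746, -0.202234)
  k4: at (s, t) = (-0.844538, -0.301034), (ds/dtau, dt/dtau) = (-0.889785, -0.520513); Gamma_sss = 0.000000, Gamma_sst = 0.000000, Gamma_stt = -4.189916, Gamma_tss = 0.000000, Gamma_tst = 0.214801, Gamma_ttt = 0.000000; k4 = (-0.889785, -0.520513, 1.135191, -0.198968)
  Y <- Y + (h/6)(k1 + 2k2 + 2k3 + k4): s = -0.8445, t = -0.3010, ds/dtau = -0.8898, dt/dtau = -0.5205
step 3:
  k1: at (s, t) = (-0.844545, -0.301035), (ds/dtau, dt/dtau) = (-0.889783, -0.520515); Gamma_sss = 0.000000, Gamma_sst = 0.000000, Gamma_stt = -4.189910, Gamma_tss = 0.000000, Gamma_tst = 0.214802, Gamma_ttt = 0.000000; k1 = (-0.889783, -0.520515, 1.135195, -0.198969)
  k2: at (s, t) = (-0.866789, -0.314048), (ds/dtau, dt/dtau) = (-0.861403, -0.525489); Gamma_sss = 0.000000, Gamma_sst = 0.000000, Gamma_stt = -4.169890, Gamma_tss = 0.000000, Gamma_tst = 0.215833, Gamma_ttt = 0.000000; k2 = (-0.861403, -0.525489, 1.151467, -0.195397)
  k3: at (s, t) = (-0.866080, -0.314173), (ds/dtau, dt/dtau) = (-0.860996, -0.525399); Gamma_sss = 0.000000, Gamma_sst = 0.000000, Gamma_stt = -4.170528, Gamma_tss = 0.000000, Gamma_tst = 0.215800, Gamma_ttt = 0.000000; k3 = (-0.860996, -0.525399, 1.151252, -0.195242)
  k4: at (s, t) = (-0.887594, -0.327305), (ds/dtau, dt/dtau) = (-0.832220, -0.530277); Gamma_sss = 0.000000, Gamma_sst = 0.000000, Gamma_stt = -4.151165, Gamma_tss = 0.000000, Gamma_tst = 0.216807, Gamma_ttt = 0.000000; k4 = (-0.832220, -0.530277, 1.167280, -0.191356)
  Y <- Y + (h/6)(k1 + 2k2 + 2k3 + k4): s = -0.8876, t = -0.3273, ds/dtau = -0.8322, dt/dtau = -0.5303
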